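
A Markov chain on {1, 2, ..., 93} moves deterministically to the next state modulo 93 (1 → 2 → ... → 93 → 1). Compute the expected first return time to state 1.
E[T_1 | X_0 = 1] = 93

The chain cycles deterministically, so starting at state 1 it returns in exactly 93 steps. Equivalently, the stationary distribution is uniform π_j = 1/93 for every state j, so by Kac's formula E[T_1] = 1/π_1 = 93.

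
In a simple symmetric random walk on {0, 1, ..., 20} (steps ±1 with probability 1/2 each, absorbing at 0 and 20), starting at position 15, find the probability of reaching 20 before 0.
P(hit 20 before 0) = 15/20 = 3/4

Let u_k = P(hit 20 before 0 | start at k). Then u_0 = 0, u_20 = 1, and u_k = u_{k-1}/2 + u_{k+1}/2 for 1 ≤ k ≤ 19. This harmonic recurrence is solved by u_k = k/20, giving u_15 = 15/20 = 3/4.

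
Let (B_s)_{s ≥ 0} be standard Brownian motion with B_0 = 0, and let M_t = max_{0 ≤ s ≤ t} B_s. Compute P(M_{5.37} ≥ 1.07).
P(M_{5.37} ≥ 1.07) = 2·P(B_{5.37} ≥ 1.07) = 2(1 − Φ(1.07/√5.37)) ≈ 0.6443

By the reflection principle for Brownian motion, P(M_t ≥ a) = 2 · P(B_t ≥ a) for a ≥ 0. Since B_t ~ N(0, t), P(B_t ≥ 1.07) = 1 − Φ(1.07/√t) = 1 − Φ(1.07/√5.37) = 1 − Φ(0.4617). So
  P(M_{5.37} ≥ 1.07) = 2(1 − Φ(0.4617)) ≈ 0.6443.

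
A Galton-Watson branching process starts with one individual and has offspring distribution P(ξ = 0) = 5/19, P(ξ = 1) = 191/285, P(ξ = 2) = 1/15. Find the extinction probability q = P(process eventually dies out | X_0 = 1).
q = 1

Mean offspring μ = 0·5/19 + 1·191/285 + 2·1/15 = 229/285 ≤ 1. For μ ≤ 1 with offspring not concentrated at 1, the Galton-Watson process goes extinct almost surely, so q = 1.
(Algebraic check: The pgf is f(s) = 5/19 + 191/285·s + 1/15·s². The extinction probability q is the smallest fixed point of f in [0, 1]. Setting s = f(s):
  1/15·s² + (191/285 − 1)·s + 5/19 = 0
  1/15·s² − (5/19 + 1/15)·s + 5/19 = 0
which factors as (s − 1)·(1/15·s − 5/19) = 0, giving roots s = 1 and s = (5/19)/(1/15) = 75/19. Since 75/19 ≥ 1, the smallest root in [0, 1] is s = 1.)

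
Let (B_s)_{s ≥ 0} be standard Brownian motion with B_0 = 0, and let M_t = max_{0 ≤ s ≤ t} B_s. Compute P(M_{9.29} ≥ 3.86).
P(M_{9.29} ≥ 3.86) = 2·P(B_{9.29} ≥ 3.86) = 2(1 − Φ(3.86/√9.29)) ≈ 0.2054

By the reflection principle for Brownian motion, P(M_t ≥ a) = 2 · P(B_t ≥ a) for a ≥ 0. Since B_t ~ N(0, t), P(B_t ≥ 3.86) = 1 − Φ(3.86/√t) = 1 − Φ(3.86/√9.29) = 1 − Φ(1.2664). So
  P(M_{9.29} ≥ 3.86) = 2(1 − Φ(1.2664)) ≈ 0.2054.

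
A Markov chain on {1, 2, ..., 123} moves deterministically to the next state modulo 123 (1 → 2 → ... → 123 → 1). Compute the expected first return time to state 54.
E[T_54 | X_0 = 54] = 123

The chain cycles deterministically, so starting at state 54 it returns in exactly 123 steps. Equivalently, the stationary distribution is uniform π_j = 1/123 for every state j, so by Kac's formula E[T_54] = 1/π_54 = 123.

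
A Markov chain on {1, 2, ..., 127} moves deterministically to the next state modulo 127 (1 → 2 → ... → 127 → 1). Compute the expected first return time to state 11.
E[T_11 | X_0 = 11] = 127

The chain cycles deterministically, so starting at state 11 it returns in exactly 127 steps. Equivalently, the stationary distribution is uniform π_j = 1/127 for every state j, so by Kac's formula E[T_11] = 1/π_11 = 127.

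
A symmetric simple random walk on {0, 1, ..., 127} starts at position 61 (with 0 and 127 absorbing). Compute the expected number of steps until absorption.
E[τ | X_0 = 61] = 4026

Let v_k = E[τ | X_0 = k]. Boundary: v_0 = v_127 = 0. Recurrence: v_k = 1 + (v_{k-1} + v_{k+1})/2 for 1 ≤ k ≤ 126. The particular solution to v_k − (v_{k-1} + v_{k+1})/2 = 1 is v_k = −k^2. Adding homogeneous solution A + B k and matching boundaries gives v_k = k (127 − k). Substituting k = 61: v_61 = 61 · 66 = 4026.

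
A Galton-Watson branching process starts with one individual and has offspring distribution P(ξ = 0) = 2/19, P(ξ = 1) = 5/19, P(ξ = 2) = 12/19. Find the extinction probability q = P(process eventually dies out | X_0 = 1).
q = 1/6

The pgf is f(s) = 2/19 + 5/19·s + 12/19·s². The extinction probability q is the smallest fixed point of f in [0, 1]. Setting s = f(s):
  12/19·s² + (5/19 − 1)·s + 2/19 = 0
  12/19·s² − (2/19 + 12/19)·s + 2/19 = 0
which factors as (s − 1)·(12/19·s − 2/19) = 0, giving roots s = 1 and s = (2/19)/(12/19) = 1/6.
Mean offspring μ = 5/19 + 2·12/19 = 29/19 > 1 (supercritical), so q < 1. The extinction probability is the smaller root: q = (2/19)/(12/19) = 1/6.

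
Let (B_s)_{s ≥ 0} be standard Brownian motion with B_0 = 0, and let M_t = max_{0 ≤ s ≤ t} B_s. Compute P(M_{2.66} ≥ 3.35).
P(M_{2.66} ≥ 3.35) = 2·P(B_{2.66} ≥ 3.35) = 2(1 − Φ(3.35/√2.66)) ≈ 0.0400

By the reflection principle for Brownian motion, P(M_t ≥ a) = 2 · P(B_t ≥ a) for a ≥ 0. Since B_t ~ N(0, t), P(B_t ≥ 3.35) = 1 − Φ(3.35/√t) = 1 − Φ(3.35/√2.66) = 1 − Φ(2.0540). So
  P(M_{2.66} ≥ 3.35) = 2(1 − Φ(2.0540)) ≈ 0.0400.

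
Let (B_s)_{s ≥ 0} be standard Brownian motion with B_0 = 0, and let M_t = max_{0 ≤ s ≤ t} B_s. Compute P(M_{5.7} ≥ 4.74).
P(M_{5.7} ≥ 4.74) = 2·P(B_{5.7} ≥ 4.74) = 2(1 − Φ(4.74/√5.7)) ≈ 0.0471

By the reflection principle for Brownian motion, P(M_t ≥ a) = 2 · P(B_t ≥ a) for a ≥ 0. Since B_t ~ N(0, t), P(B_t ≥ 4.74) = 1 − Φ(4.74/√t) = 1 − Φ(4.74/√5.7) = 1 − Φ(1.9854). So
  P(M_{5.7} ≥ 4.74) = 2(1 − Φ(1.9854)) ≈ 0.0471.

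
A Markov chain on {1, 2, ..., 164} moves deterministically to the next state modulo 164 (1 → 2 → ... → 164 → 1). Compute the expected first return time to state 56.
E[T_56 | X_0 = 56] = 164

The chain cycles deterministically, so starting at state 56 it returns in exactly 164 steps. Equivalently, the stationary distribution is uniform π_j = 1/164 for every state j, so by Kac's formula E[T_56] = 1/π_56 = 164.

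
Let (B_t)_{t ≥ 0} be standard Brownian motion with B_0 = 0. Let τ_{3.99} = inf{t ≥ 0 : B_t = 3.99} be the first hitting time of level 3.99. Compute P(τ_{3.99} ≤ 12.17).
P(τ_{3.99} ≤ 12.17) = 2(1 − Φ(3.99/√12.17)) = 2(1 − Φ(1.1437)) ≈ 0.2527

By the reflection principle for standard BM, P(τ_b ≤ t) = 2 · P(B_t ≥ b). Since B_t ~ N(0, t), P(B_t ≥ 3.99) = 1 − Φ(3.99/√t) = 1 − Φ(3.99/√12.17) = 1 − Φ(1.1437) ≈ 0.12637. Doubling: P(τ_{3.99} ≤ 12.17) ≈ 2 · 0.12637 = 0.25274 ≈ 0.2527.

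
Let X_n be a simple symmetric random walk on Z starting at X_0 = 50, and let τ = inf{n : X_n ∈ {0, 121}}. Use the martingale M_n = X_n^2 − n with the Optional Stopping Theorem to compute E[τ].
E[τ] = 3550

M_n = X_n^2 − n is a martingale (since E[X_{n+1}^2 | F_n] = X_n^2 + 1). By OST (τ has finite mean in a bounded region), E[M_τ] = E[M_0] = X_0^2 − 0 = 50^2 = 2500. Also E[M_τ] = E[X_τ^2] − E[τ]. The walk exits at 0 or 121, with P(hit 121 first) = 50/121, so E[X_τ^2] = 121^2 · 50/121 + 0 = 6050. Thus E[τ] = E[X_τ^2] − E[M_τ] = 6050 − 2500 = 3550 = 50(121 − 50) = 3550.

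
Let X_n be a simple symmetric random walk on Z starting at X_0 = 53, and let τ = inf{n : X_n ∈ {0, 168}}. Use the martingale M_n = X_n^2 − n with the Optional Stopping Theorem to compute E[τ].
E[τ] = 6095

M_n = X_n^2 − n is a martingale (since E[X_{n+1}^2 | F_n] = X_n^2 + 1). By OST (τ has finite mean in a bounded region), E[M_τ] = E[M_0] = X_0^2 − 0 = 53^2 = 2809. Also E[M_τ] = E[X_τ^2] − E[τ]. The walk exits at 0 or 168, with P(hit 168 first) = 53/168, so E[X_τ^2] = 168^2 · 53/168 + 0 = 8904. Thus E[τ] = E[X_τ^2] − E[M_τ] = 8904 − 2809 = 6095 = 53(168 − 53) = 6095.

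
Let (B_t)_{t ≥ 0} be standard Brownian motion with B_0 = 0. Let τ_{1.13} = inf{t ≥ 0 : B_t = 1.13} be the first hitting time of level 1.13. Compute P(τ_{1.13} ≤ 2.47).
P(τ_{1.13} ≤ 2.47) = 2(1 − Φ(1.13/√2.47)) = 2(1 − Φ(0.7190)) ≈ 0.4721

By the reflection principle for standard BM, P(τ_b ≤ t) = 2 · P(B_t ≥ b). Since B_t ~ N(0, t), P(B_t ≥ 1.13) = 1 − Φ(1.13/√t) = 1 − Φ(1.13/√2.47) = 1 − Φ(0.7190) ≈ 0.23607. Doubling: P(τ_{1.13} ≤ 2.47) ≈ 2 · 0.23607 = 0.47214 ≈ 0.4721.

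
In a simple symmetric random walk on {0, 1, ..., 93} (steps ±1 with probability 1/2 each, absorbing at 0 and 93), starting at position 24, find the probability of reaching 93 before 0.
P(hit 93 before 0) = 24/93 = 8/31

Let u_k = P(hit 93 before 0 | start at k). Then u_0 = 0, u_93 = 1, and u_k = u_{k-1}/2 + u_{k+1}/2 for 1 ≤ k ≤ 92. This harmonic recurrence is solved by u_k = k/93, giving u_24 = 24/93 = 8/31.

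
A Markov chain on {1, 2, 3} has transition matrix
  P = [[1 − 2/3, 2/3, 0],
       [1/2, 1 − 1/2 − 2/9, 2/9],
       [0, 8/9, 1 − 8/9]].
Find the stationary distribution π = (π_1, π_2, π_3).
π = (3/8, 1/2, 1/8)

This is a birth-death chain on three states, which satisfies detailed balance: π_1 · P_{12} = π_2 · P_{21} and π_2 · P_{23} = π_3 · P_{32}.
From π_1 · 2/3 = π_2 · 1/2: π_2/π_1 = (2/3)/(1/2) = 4/3.
From π_2 · 2/9 = π_3 · 8/9: π_3/π_2 = (2/9)/(8/9) = 1/4.
Take π_1 proportional to 1; then unnormalized π = (1, 4/3, 1/3). Normalize by dividing by the sum 8/3:
  π = (3/8, 1/2, 1/8).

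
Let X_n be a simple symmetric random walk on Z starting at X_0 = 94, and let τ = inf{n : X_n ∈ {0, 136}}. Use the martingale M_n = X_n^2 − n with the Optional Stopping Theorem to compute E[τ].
E[τ] = 3948

M_n = X_n^2 − n is a martingale (since E[X_{n+1}^2 | F_n] = X_n^2 + 1). By OST (τ has finite mean in a bounded region), E[M_τ] = E[M_0] = X_0^2 − 0 = 94^2 = 8836. Also E[M_τ] = E[X_τ^2] − E[τ]. The walk exits at 0 or 136, with P(hit 136 first) = 94/136, so E[X_τ^2] = 136^2 · 94/136 + 0 = 12784. Thus E[τ] = E[X_τ^2] − E[M_τ] = 12784 − 8836 = 3948 = 94(136 − 94) = 3948.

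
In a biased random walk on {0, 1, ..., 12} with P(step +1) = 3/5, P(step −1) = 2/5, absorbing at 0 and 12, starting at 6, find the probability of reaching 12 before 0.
P(hit 12 before 0) = (1 − (2/3)^6) / (1 − (2/3)^12) = 729/793

Let u_k denote P(reach 12 before 0 | start at k). Boundary: u_0 = 0, u_12 = 1. Recurrence: u_k = 3/5·u_{k+1} + 2/5·u_{k-1} for 1 ≤ k ≤ 11. Try u_k = A + B·r^k with r = q/p = (2/5)/(3/5) = 2/3. Substitution satisfies the recurrence; boundary conditions give:
  u_k = (1 − r^k) / (1 − r^N) = (1 − (2/3)^6) / (1 − (2/3)^12) = 729/793.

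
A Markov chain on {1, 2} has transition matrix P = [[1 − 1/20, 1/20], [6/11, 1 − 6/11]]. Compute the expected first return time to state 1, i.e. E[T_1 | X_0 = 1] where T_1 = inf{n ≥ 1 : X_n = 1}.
E[T_1 | X_0 = 1] = 1/π_1 = 131/120

For an irreducible recurrent Markov chain with stationary distribution π, E[T_i | X_0 = i] = 1/π_i (Kac's formula). Here π_1 = (6/11)/(1/20 + 6/11) = (6/11)/(131/220) = 120/131, so E[T_1 | X_0 = 1] = 1/π_1 = (1/20 + 6/11)/(6/11) = (131/220)/(6/11) = 131/120.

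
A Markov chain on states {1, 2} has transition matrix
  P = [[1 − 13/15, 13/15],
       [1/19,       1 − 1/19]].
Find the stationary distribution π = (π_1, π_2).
π_1 = 15/262, π_2 = 247/262

Solve πP = π with π_1 + π_2 = 1. From πP = π: π_1 · (1 − 13/15) + π_2 · 1/19 = π_1 ⇒ π_2 · 1/19 = π_1 · 13/15 ⇒ π_2/π_1 = (13/15)/(1/19) = 247/15. Together with π_1 + π_2 = 1:
  π_1 = (1/19)/(13/15 + 1/19) = (1/19)/(262/285) = 15/262,
  π_2 = (13/15)/(13/15 + 1/19) = (13/15)/(262/285) = 247/262.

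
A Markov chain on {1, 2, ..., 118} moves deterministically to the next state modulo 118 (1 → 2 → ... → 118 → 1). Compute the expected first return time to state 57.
E[T_57 | X_0 = 57] = 118

The chain cycles deterministically, so starting at state 57 it returns in exactly 118 steps. Equivalently, the stationary distribution is uniform π_j = 1/118 for every state j, so by Kac's formula E[T_57] = 1/π_57 = 118.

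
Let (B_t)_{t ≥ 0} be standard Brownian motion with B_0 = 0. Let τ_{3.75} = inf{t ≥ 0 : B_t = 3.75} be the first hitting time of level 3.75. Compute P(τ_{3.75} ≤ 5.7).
P(τ_{3.75} ≤ 5.7) = 2(1 − Φ(3.75/√5.7)) = 2(1 − Φ(1.5707)) ≈ 0.1163

By the reflection principle for standard BM, P(τ_b ≤ t) = 2 · P(B_t ≥ b). Since B_t ~ N(0, t), P(B_t ≥ 3.75) = 1 − Φ(3.75/√t) = 1 − Φ(3.75/√5.7) = 1 − Φ(1.5707) ≈ 0.05813. Doubling: P(τ_{3.75} ≤ 5.7) ≈ 2 · 0.05813 = 0.11626 ≈ 0.1163.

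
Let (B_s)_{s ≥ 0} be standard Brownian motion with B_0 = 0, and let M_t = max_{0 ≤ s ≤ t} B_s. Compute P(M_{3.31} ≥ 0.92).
P(M_{3.31} ≥ 0.92) = 2·P(B_{3.31} ≥ 0.92) = 2(1 − Φ(0.92/√3.31)) ≈ 0.6131

By the reflection principle for Brownian motion, P(M_t ≥ a) = 2 · P(B_t ≥ a) for a ≥ 0. Since B_t ~ N(0, t), P(B_t ≥ 0.92) = 1 − Φ(0.92/√t) = 1 − Φ(0.92/√3.31) = 1 − Φ(0.5057). So
  P(M_{3.31} ≥ 0.92) = 2(1 − Φ(0.5057)) ≈ 0.6131.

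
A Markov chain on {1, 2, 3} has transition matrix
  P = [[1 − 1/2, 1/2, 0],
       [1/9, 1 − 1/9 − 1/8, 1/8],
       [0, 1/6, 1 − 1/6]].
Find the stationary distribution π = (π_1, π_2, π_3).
π = (8/71, 36/71, 27/71)

This is a birth-death chain on three states, which satisfies detailed balance: π_1 · P_{12} = π_2 · P_{21} and π_2 · P_{23} = π_3 · P_{32}.
From π_1 · 1/2 = π_2 · 1/9: π_2/π_1 = (1/2)/(1/9) = 9/2.
From π_2 · 1/8 = π_3 · 1/6: π_3/π_2 = (1/8)/(1/6) = 3/4.
Take π_1 proportional to 1; then unnormalized π = (1, 9/2, 27/8). Normalize by dividing by the sum 71/8:
  π = (8/71, 36/71, 27/71).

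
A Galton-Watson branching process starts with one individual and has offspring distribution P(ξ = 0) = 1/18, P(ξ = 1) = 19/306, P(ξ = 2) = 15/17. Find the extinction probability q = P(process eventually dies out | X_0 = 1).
q = 17/270

The pgf is f(s) = 1/18 + 19/306·s + 15/17·s². The extinction probability q is the smallest fixed point of f in [0, 1]. Setting s = f(s):
  15/17·s² + (19/306 − 1)·s + 1/18 = 0
  15/17·s² − (1/18 + 15/17)·s + 1/18 = 0
which factors as (s − 1)·(15/17·s − 1/18) = 0, giving roots s = 1 and s = (1/18)/(15/17) = 17/270.
Mean offspring μ = 19/306 + 2·15/17 = 559/306 > 1 (supercritical), so q < 1. The extinction probability is the smaller root: q = (1/18)/(15/17) = 17/270.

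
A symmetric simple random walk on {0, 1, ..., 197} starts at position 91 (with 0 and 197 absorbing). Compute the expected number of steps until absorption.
E[τ | X_0 = 91] = 9646

Let v_k = E[τ | X_0 = k]. Boundary: v_0 = v_197 = 0. Recurrence: v_k = 1 + (v_{k-1} + v_{k+1})/2 for 1 ≤ k ≤ 196. The particular solution to v_k − (v_{k-1} + v_{k+1})/2 = 1 is v_k = −k^2. Adding homogeneous solution A + B k and matching boundaries gives v_k = k (197 − k). Substituting k = 91: v_91 = 91 · 106 = 9646.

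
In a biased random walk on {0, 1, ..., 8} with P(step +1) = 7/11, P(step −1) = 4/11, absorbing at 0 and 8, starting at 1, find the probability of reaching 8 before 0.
P(hit 8 before 0) = (1 − (4/7)^1) / (1 − (4/7)^8) = 823543/1899755

Let u_k denote P(reach 8 before 0 | start at k). Boundary: u_0 = 0, u_8 = 1. Recurrence: u_k = 7/11·u_{k+1} + 4/11·u_{k-1} for 1 ≤ k ≤ 7. Try u_k = A + B·r^k with r = q/p = (4/11)/(7/11) = 4/7. Substitution satisfies the recurrence; boundary conditions give:
  u_k = (1 − r^k) / (1 − r^N) = (1 − (4/7)^1) / (1 − (4/7)^8) = 823543/1899755.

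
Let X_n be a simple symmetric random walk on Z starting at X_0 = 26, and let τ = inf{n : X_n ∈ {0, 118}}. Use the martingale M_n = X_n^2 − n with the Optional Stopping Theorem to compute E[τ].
E[τ] = 2392

M_n = X_n^2 − n is a martingale (since E[X_{n+1}^2 | F_n] = X_n^2 + 1). By OST (τ has finite mean in a bounded region), E[M_τ] = E[M_0] = X_0^2 − 0 = 26^2 = 676. Also E[M_τ] = E[X_τ^2] − E[τ]. The walk exits at 0 or 118, with P(hit 118 first) = 26/118, so E[X_τ^2] = 118^2 · 26/118 + 0 = 3068. Thus E[τ] = E[X_τ^2] − E[M_τ] = 3068 − 676 = 2392 = 26(118 − 26) = 2392.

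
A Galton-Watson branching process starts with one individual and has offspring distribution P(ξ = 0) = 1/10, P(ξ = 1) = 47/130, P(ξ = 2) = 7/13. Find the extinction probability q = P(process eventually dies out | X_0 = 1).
q = 13/70

The pgf is f(s) = 1/10 + 47/130·s + 7/13·s². The extinction probability q is the smallest fixed point of f in [0, 1]. Setting s = f(s):
  7/13·s² + (47/130 − 1)·s + 1/10 = 0
  7/13·s² − (1/10 + 7/13)·s + 1/10 = 0
which factors as (s − 1)·(7/13·s − 1/10) = 0, giving roots s = 1 and s = (1/10)/(7/13) = 13/70.
Mean offspring μ = 47/130 + 2·7/13 = 187/130 > 1 (supercritical), so q < 1. The extinction probability is the smaller root: q = (1/10)/(7/13) = 13/70.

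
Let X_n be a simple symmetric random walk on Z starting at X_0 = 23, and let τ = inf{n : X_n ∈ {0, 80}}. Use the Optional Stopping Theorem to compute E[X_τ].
E[X_τ] = 23

X_n is a martingale and τ is a bounded-mean stopping time (indeed τ is finite a.s. with bounded expectation since the walk is in a bounded region). By the OST, E[X_τ] = E[X_0] = 23. Equivalently: E[X_τ] = 80 · P(hit 80 first) + 0 · P(hit 0 first) = 80 · (23/80) = 23.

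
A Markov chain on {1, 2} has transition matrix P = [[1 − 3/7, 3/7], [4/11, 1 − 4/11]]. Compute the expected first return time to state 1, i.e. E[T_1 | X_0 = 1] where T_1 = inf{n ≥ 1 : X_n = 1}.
E[T_1 | X_0 = 1] = 1/π_1 = 61/28

For an irreducible recurrent Markov chain with stationary distribution π, E[T_i | X_0 = i] = 1/π_i (Kac's formula). Here π_1 = (4/11)/(3/7 + 4/11) = (4/11)/(61/77) = 28/61, so E[T_1 | X_0 = 1] = 1/π_1 = (3/7 + 4/11)/(4/11) = (61/77)/(4/11) = 61/28.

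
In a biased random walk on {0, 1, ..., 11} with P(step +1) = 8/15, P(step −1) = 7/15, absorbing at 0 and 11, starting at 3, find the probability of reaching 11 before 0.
P(hit 11 before 0) = (1 − (7/8)^3) / (1 − (7/8)^11) = 2835349504/6612607849

Let u_k denote P(reach 11 before 0 | start at k). Boundary: u_0 = 0, u_11 = 1. Recurrence: u_k = 8/15·u_{k+1} + 7/15·u_{k-1} for 1 ≤ k ≤ 10. Try u_k = A + B·r^k with r = q/p = (7/15)/(8/15) = 7/8. Substitution satisfies the recurrence; boundary conditions give:
  u_k = (1 − r^k) / (1 − r^N) = (1 − (7/8)^3) / (1 − (7/8)^11) = 2835349504/6612607849.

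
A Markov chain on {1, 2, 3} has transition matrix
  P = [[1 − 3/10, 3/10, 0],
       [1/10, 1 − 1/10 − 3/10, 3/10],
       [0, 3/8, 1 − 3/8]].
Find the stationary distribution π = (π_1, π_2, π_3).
π = (5/32, 15/32, 3/8)

This is a birth-death chain on three states, which satisfies detailed balance: π_1 · P_{12} = π_2 · P_{21} and π_2 · P_{23} = π_3 · P_{32}.
From π_1 · 3/10 = π_2 · 1/10: π_2/π_1 = (3/10)/(1/10) = 3.
From π_2 · 3/10 = π_3 · 3/8: π_3/π_2 = (3/10)/(3/8) = 4/5.
Take π_1 proportional to 1; then unnormalized π = (1, 3, 12/5). Normalize by dividing by the sum 32/5:
  π = (5/32, 15/32, 3/8).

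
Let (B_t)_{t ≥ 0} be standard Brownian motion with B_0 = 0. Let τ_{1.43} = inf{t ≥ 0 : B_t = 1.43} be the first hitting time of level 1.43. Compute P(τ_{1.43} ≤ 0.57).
P(τ_{1.43} ≤ 0.57) = 2(1 − Φ(1.43/√0.57)) = 2(1 − Φ(1.8941)) ≈ 0.0582

By the reflection principle for standard BM, P(τ_b ≤ t) = 2 · P(B_t ≥ b). Since B_t ~ N(0, t), P(B_t ≥ 1.43) = 1 − Φ(1.43/√t) = 1 − Φ(1.43/√0.57) = 1 − Φ(1.8941) ≈ 0.02911. Doubling: P(τ_{1.43} ≤ 0.57) ≈ 2 · 0.02911 = 0.05822 ≈ 0.0582.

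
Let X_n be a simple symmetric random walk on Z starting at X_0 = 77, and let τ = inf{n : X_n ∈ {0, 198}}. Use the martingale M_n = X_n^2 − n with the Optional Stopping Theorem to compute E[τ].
E[τ] = 9317

M_n = X_n^2 − n is a martingale (since E[X_{n+1}^2 | F_n] = X_n^2 + 1). By OST (τ has finite mean in a bounded region), E[M_τ] = E[M_0] = X_0^2 − 0 = 77^2 = 5929. Also E[M_τ] = E[X_τ^2] − E[τ]. The walk exits at 0 or 198, with P(hit 198 first) = 77/198, so E[X_τ^2] = 198^2 · 77/198 + 0 = 15246. Thus E[τ] = E[X_τ^2] − E[M_τ] = 15246 − 5929 = 9317 = 77(198 − 77) = 9317.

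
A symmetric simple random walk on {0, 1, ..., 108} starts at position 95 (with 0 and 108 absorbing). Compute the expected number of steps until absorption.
E[τ | X_0 = 95] = 1235

Let v_k = E[τ | X_0 = k]. Boundary: v_0 = v_108 = 0. Recurrence: v_k = 1 + (v_{k-1} + v_{k+1})/2 for 1 ≤ k ≤ 107. The particular solution to v_k − (v_{k-1} + v_{k+1})/2 = 1 is v_k = −k^2. Adding homogeneous solution A + B k and matching boundaries gives v_k = k (108 − k). Substituting k = 95: v_95 = 95 · 13 = 1235.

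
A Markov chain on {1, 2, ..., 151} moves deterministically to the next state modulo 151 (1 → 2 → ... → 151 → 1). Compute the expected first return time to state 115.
E[T_115 | X_0 = 115] = 151

The chain cycles deterministically, so starting at state 115 it returns in exactly 151 steps. Equivalently, the stationary distribution is uniform π_j = 1/151 for every state j, so by Kac's formula E[T_115] = 1/π_115 = 151.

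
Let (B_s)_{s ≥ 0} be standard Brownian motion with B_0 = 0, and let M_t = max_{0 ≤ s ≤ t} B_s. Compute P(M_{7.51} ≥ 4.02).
P(M_{7.51} ≥ 4.02) = 2·P(B_{7.51} ≥ 4.02) = 2(1 − Φ(4.02/√7.51)) ≈ 0.1424

By the reflection principle for Brownian motion, P(M_t ≥ a) = 2 · P(B_t ≥ a) for a ≥ 0. Since B_t ~ N(0, t), P(B_t ≥ 4.02) = 1 − Φ(4.02/√t) = 1 − Φ(4.02/√7.51) = 1 − Φ(1.4669). So
  P(M_{7.51} ≥ 4.02) = 2(1 − Φ(1.4669)) ≈ 0.1424.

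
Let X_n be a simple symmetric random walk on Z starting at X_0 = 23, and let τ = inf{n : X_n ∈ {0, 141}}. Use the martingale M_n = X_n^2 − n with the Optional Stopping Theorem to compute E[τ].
E[τ] = 2714

M_n = X_n^2 − n is a martingale (since E[X_{n+1}^2 | F_n] = X_n^2 + 1). By OST (τ has finite mean in a bounded region), E[M_τ] = E[M_0] = X_0^2 − 0 = 23^2 = 529. Also E[M_τ] = E[X_τ^2] − E[τ]. The walk exits at 0 or 141, with P(hit 141 first) = 23/141, so E[X_τ^2] = 141^2 · 23/141 + 0 = 3243. Thus E[τ] = E[X_τ^2] − E[M_τ] = 3243 − 529 = 2714 = 23(141 − 23) = 2714.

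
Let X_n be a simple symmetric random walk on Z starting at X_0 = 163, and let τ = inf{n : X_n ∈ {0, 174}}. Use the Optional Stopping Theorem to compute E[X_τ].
E[X_τ] = 163

X_n is a martingale and τ is a bounded-mean stopping time (indeed τ is finite a.s. with bounded expectation since the walk is in a bounded region). By the OST, E[X_τ] = E[X_0] = 163. Equivalently: E[X_τ] = 174 · P(hit 174 first) + 0 · P(hit 0 first) = 174 · (163/174) = 163.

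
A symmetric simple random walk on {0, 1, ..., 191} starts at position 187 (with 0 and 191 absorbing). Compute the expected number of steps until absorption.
E[τ | X_0 = 187] = 748

Let v_k = E[τ | X_0 = k]. Boundary: v_0 = v_191 = 0. Recurrence: v_k = 1 + (v_{k-1} + v_{k+1})/2 for 1 ≤ k ≤ 190. The particular solution to v_k − (v_{k-1} + v_{k+1})/2 = 1 is v_k = −k^2. Adding homogeneous solution A + B k and matching boundaries gives v_k = k (191 − k). Substituting k = 187: v_187 = 187 · 4 = 748.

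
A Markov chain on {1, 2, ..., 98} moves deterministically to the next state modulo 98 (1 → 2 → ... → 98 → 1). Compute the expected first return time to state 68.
E[T_68 | X_0 = 68] = 98

The chain cycles deterministically, so starting at state 68 it returns in exactly 98 steps. Equivalently, the stationary distribution is uniform π_j = 1/98 for every state j, so by Kac's formula E[T_68] = 1/π_68 = 98.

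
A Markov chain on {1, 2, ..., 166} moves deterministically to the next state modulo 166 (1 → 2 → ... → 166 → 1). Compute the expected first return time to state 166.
E[T_166 | X_0 = 166] = 166

The chain cycles deterministically, so starting at state 166 it returns in exactly 166 steps. Equivalently, the stationary distribution is uniform π_j = 1/166 for every state j, so by Kac's formula E[T_166] = 1/π_166 = 166.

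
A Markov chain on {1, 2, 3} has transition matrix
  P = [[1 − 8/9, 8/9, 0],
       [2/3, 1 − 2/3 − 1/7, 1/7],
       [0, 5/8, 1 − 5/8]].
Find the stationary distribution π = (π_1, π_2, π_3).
π = (105/277, 140/277, 32/277)

This is a birth-death chain on three states, which satisfies detailed balance: π_1 · P_{12} = π_2 · P_{21} and π_2 · P_{23} = π_3 · P_{32}.
From π_1 · 8/9 = π_2 · 2/3: π_2/π_1 = (8/9)/(2/3) = 4/3.
From π_2 · 1/7 = π_3 · 5/8: π_3/π_2 = (1/7)/(5/8) = 8/35.
Take π_1 proportional to 1; then unnormalized π = (1, 4/3, 32/105). Normalize by dividing by the sum 277/105:
  π = (105/277, 140/277, 32/277).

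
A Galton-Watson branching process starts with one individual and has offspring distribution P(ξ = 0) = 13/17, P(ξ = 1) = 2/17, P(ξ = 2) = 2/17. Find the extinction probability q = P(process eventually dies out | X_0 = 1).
q = 1

Mean offspring μ = 0·13/17 + 1·2/17 + 2·2/17 = 6/17 ≤ 1. For μ ≤ 1 with offspring not concentrated at 1, the Galton-Watson process goes extinct almost surely, so q = 1.
(Algebraic check: The pgf is f(s) = 13/17 + 2/17·s + 2/17·s². The extinction probability q is the smallest fixed point of f in [0, 1]. Setting s = f(s):
  2/17·s² + (2/17 − 1)·s + 13/17 = 0
  2/17·s² − (13/17 + 2/17)·s + 13/17 = 0
which factors as (s − 1)·(2/17·s − 13/17) = 0, giving roots s = 1 and s = (13/17)/(2/17) = 13/2. Since 13/2 ≥ 1, the smallest root in [0, 1] is s = 1.)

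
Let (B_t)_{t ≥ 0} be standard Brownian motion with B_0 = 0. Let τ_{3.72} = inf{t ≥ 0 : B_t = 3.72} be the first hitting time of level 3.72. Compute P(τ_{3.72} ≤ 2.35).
P(τ_{3.72} ≤ 2.35) = 2(1 − Φ(3.72/√2.35)) = 2(1 − Φ(2.4267)) ≈ 0.0152

By the reflection principle for standard BM, P(τ_b ≤ t) = 2 · P(B_t ≥ b). Since B_t ~ N(0, t), P(B_t ≥ 3.72) = 1 − Φ(3.72/√t) = 1 − Φ(3.72/√2.35) = 1 − Φ(2.4267) ≈ 0.00762. Doubling: P(τ_{3.72} ≤ 2.35) ≈ 2 · 0.00762 = 0.01524 ≈ 0.0152.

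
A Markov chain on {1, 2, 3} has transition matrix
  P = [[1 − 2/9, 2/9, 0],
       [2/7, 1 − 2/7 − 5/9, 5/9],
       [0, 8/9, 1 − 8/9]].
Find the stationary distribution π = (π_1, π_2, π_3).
π = (72/163, 56/163, 35/163)

This is a birth-death chain on three states, which satisfies detailed balance: π_1 · P_{12} = π_2 · P_{21} and π_2 · P_{23} = π_3 · P_{32}.
From π_1 · 2/9 = π_2 · 2/7: π_2/π_1 = (2/9)/(2/7) = 7/9.
From π_2 · 5/9 = π_3 · 8/9: π_3/π_2 = (5/9)/(8/9) = 5/8.
Take π_1 proportional to 1; then unnormalized π = (1, 7/9, 35/72). Normalize by dividing by the sum 163/72:
  π = (72/163, 56/163, 35/163).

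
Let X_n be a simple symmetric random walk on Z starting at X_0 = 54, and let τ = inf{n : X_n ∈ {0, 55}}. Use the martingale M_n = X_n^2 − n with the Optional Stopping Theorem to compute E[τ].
E[τ] = 54

M_n = X_n^2 − n is a martingale (since E[X_{n+1}^2 | F_n] = X_n^2 + 1). By OST (τ has finite mean in a bounded region), E[M_τ] = E[M_0] = X_0^2 − 0 = 54^2 = 2916. Also E[M_τ] = E[X_τ^2] − E[τ]. The walk exits at 0 or 55, with P(hit 55 first) = 54/55, so E[X_τ^2] = 55^2 · 54/55 + 0 = 2970. Thus E[τ] = E[X_τ^2] − E[M_τ] = 2970 − 2916 = 54 = 54(55 − 54) = 54.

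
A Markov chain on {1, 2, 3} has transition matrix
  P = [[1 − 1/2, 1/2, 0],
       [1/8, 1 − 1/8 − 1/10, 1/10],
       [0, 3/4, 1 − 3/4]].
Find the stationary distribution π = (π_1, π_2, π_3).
π = (15/83, 60/83, 8/83)

This is a birth-death chain on three states, which satisfies detailed balance: π_1 · P_{12} = π_2 · P_{21} and π_2 · P_{23} = π_3 · P_{32}.
From π_1 · 1/2 = π_2 · 1/8: π_2/π_1 = (1/2)/(1/8) = 4.
From π_2 · 1/10 = π_3 · 3/4: π_3/π_2 = (1/10)/(3/4) = 2/15.
Take π_1 proportional to 1; then unnormalized π = (1, 4, 8/15). Normalize by dividing by the sum 83/15:
  π = (15/83, 60/83, 8/83).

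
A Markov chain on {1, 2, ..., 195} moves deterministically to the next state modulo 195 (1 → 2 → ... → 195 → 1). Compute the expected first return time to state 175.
E[T_175 | X_0 = 175] = 195

The chain cycles deterministically, so starting at state 175 it returns in exactly 195 steps. Equivalently, the stationary distribution is uniform π_j = 1/195 for every state j, so by Kac's formula E[T_175] = 1/π_175 = 195.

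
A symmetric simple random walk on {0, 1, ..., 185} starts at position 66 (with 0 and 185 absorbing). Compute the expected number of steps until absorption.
E[τ | X_0 = 66] = 7854

Let v_k = E[τ | X_0 = k]. Boundary: v_0 = v_185 = 0. Recurrence: v_k = 1 + (v_{k-1} + v_{k+1})/2 for 1 ≤ k ≤ 184. The particular solution to v_k − (v_{k-1} + v_{k+1})/2 = 1 is v_k = −k^2. Adding homogeneous solution A + B k and matching boundaries gives v_k = k (185 − k). Substituting k = 66: v_66 = 66 · 119 = 7854.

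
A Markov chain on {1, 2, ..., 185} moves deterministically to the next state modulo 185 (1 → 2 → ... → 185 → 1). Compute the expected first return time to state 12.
E[T_12 | X_0 = 12] = 185

The chain cycles deterministically, so starting at state 12 it returns in exactly 185 steps. Equivalently, the stationary distribution is uniform π_j = 1/185 for every state j, so by Kac's formula E[T_12] = 1/π_12 = 185.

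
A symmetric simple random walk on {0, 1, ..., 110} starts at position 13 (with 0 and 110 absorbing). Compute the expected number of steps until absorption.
E[τ | X_0 = 13] = 1261

Let v_k = E[τ | X_0 = k]. Boundary: v_0 = v_110 = 0. Recurrence: v_k = 1 + (v_{k-1} + v_{k+1})/2 for 1 ≤ k ≤ 109. The particular solution to v_k − (v_{k-1} + v_{k+1})/2 = 1 is v_k = −k^2. Adding homogeneous solution A + B k and matching boundaries gives v_k = k (110 − k). Substituting k = 13: v_13 = 13 · 97 = 1261.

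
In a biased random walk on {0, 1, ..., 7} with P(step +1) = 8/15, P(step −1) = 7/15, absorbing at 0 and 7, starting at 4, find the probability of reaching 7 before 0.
P(hit 7 before 0) = (1 − (7/8)^4) / (1 − (7/8)^7) = 867840/1273609

Let u_k denote P(reach 7 before 0 | start at k). Boundary: u_0 = 0, u_7 = 1. Recurrence: u_k = 8/15·u_{k+1} + 7/15·u_{k-1} for 1 ≤ k ≤ 6. Try u_k = A + B·r^k with r = q/p = (7/15)/(8/15) = 7/8. Substitution satisfies the recurrence; boundary conditions give:
  u_k = (1 − r^k) / (1 − r^N) = (1 − (7/8)^4) / (1 − (7/8)^7) = 867840/1273609.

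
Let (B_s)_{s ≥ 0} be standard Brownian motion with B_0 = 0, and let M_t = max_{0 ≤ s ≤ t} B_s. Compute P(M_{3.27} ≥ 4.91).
P(M_{3.27} ≥ 4.91) = 2·P(B_{3.27} ≥ 4.91) = 2(1 − Φ(4.91/√3.27)) ≈ 0.0066

By the reflection principle for Brownian motion, P(M_t ≥ a) = 2 · P(B_t ≥ a) for a ≥ 0. Since B_t ~ N(0, t), P(B_t ≥ 4.91) = 1 − Φ(4.91/√t) = 1 − Φ(4.91/√3.27) = 1 − Φ(2.7152). So
  P(M_{3.27} ≥ 4.91) = 2(1 − Φ(2.7152)) ≈ 0.0066.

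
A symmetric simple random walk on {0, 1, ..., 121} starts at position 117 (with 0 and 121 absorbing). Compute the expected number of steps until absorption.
E[τ | X_0 = 117] = 468

Let v_k = E[τ | X_0 = k]. Boundary: v_0 = v_121 = 0. Recurrence: v_k = 1 + (v_{k-1} + v_{k+1})/2 for 1 ≤ k ≤ 120. The particular solution to v_k − (v_{k-1} + v_{k+1})/2 = 1 is v_k = −k^2. Adding homogeneous solution A + B k and matching boundaries gives v_k = k (121 − k). Substituting k = 117: v_117 = 117 · 4 = 468.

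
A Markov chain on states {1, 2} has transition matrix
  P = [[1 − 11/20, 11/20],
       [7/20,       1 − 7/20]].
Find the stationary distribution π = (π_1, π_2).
π_1 = 7/18, π_2 = 11/18

Solve πP = π with π_1 + π_2 = 1. From πP = π: π_1 · (1 − 11/20) + π_2 · 7/20 = π_1 ⇒ π_2 · 7/20 = π_1 · 11/20 ⇒ π_2/π_1 = (11/20)/(7/20) = 11/7. Together with π_1 + π_2 = 1:
  π_1 = (7/20)/(11/20 + 7/20) = (7/20)/(9/10) = 7/18,
  π_2 = (11/20)/(11/20 + 7/20) = (11/20)/(9/10) = 11/18.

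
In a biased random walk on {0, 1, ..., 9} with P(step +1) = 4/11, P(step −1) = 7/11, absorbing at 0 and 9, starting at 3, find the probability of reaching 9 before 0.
P(hit 9 before 0) = (1 − (7/4)^3) / (1 − (7/4)^9) = 4096/143697

Let u_k denote P(reach 9 before 0 | start at k). Boundary: u_0 = 0, u_9 = 1. Recurrence: u_k = 4/11·u_{k+1} + 7/11·u_{k-1} for 1 ≤ k ≤ 8. Try u_k = A + B·r^k with r = q/p = (7/11)/(4/11) = 7/4. Substitution satisfies the recurrence; boundary conditions give:
  u_k = (1 − r^k) / (1 − r^N) = (1 − (7/4)^3) / (1 − (7/4)^9) = 4096/143697.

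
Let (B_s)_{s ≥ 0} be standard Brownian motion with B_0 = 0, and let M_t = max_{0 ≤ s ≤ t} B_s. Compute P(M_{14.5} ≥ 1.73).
P(M_{14.5} ≥ 1.73) = 2·P(B_{14.5} ≥ 1.73) = 2(1 − Φ(1.73/√14.5)) ≈ 0.6496

By the reflection principle for Brownian motion, P(M_t ≥ a) = 2 · P(B_t ≥ a) for a ≥ 0. Since B_t ~ N(0, t), P(B_t ≥ 1.73) = 1 − Φ(1.73/√t) = 1 − Φ(1.73/√14.5) = 1 − Φ(0.4543). So
  P(M_{14.5} ≥ 1.73) = 2(1 − Φ(0.4543)) ≈ 0.6496.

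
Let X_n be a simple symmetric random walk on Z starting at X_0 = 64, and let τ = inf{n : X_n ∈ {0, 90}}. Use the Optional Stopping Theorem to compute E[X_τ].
E[X_τ] = 64

X_n is a martingale and τ is a bounded-mean stopping time (indeed τ is finite a.s. with bounded expectation since the walk is in a bounded region). By the OST, E[X_τ] = E[X_0] = 64. Equivalently: E[X_τ] = 90 · P(hit 90 first) + 0 · P(hit 0 first) = 90 · (64/90) = 64.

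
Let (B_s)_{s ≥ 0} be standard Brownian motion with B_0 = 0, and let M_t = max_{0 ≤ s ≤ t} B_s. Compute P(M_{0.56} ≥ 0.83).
P(M_{0.56} ≥ 0.83) = 2·P(B_{0.56} ≥ 0.83) = 2(1 − Φ(0.83/√0.56)) ≈ 0.2674

By the reflection principle for Brownian motion, P(M_t ≥ a) = 2 · P(B_t ≥ a) for a ≥ 0. Since B_t ~ N(0, t), P(B_t ≥ 0.83) = 1 − Φ(0.83/√t) = 1 − Φ(0.83/√0.56) = 1 − Φ(1.1091). So
  P(M_{0.56} ≥ 0.83) = 2(1 − Φ(1.1091)) ≈ 0.2674.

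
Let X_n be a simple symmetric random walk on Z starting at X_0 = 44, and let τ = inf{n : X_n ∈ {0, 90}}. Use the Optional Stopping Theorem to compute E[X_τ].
E[X_τ] = 44

X_n is a martingale and τ is a bounded-mean stopping time (indeed τ is finite a.s. with bounded expectation since the walk is in a bounded region). By the OST, E[X_τ] = E[X_0] = 44. Equivalently: E[X_τ] = 90 · P(hit 90 first) + 0 · P(hit 0 first) = 90 · (44/90) = 44.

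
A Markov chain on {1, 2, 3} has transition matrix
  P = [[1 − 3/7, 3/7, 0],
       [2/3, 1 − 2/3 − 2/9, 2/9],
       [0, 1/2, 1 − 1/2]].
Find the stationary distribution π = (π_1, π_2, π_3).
π = (14/27, 1/3, 4/27)

This is a birth-death chain on three states, which satisfies detailed balance: π_1 · P_{12} = π_2 · P_{21} and π_2 · P_{23} = π_3 · P_{32}.
From π_1 · 3/7 = π_2 · 2/3: π_2/π_1 = (3/7)/(2/3) = 9/14.
From π_2 · 2/9 = π_3 · 1/2: π_3/π_2 = (2/9)/(1/2) = 4/9.
Take π_1 proportional to 1; then unnormalized π = (1, 9/14, 2/7). Normalize by dividing by the sum 27/14:
  π = (14/27, 1/3, 4/27).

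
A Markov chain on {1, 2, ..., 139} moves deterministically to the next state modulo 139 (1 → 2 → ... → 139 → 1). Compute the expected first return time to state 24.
E[T_24 | X_0 = 24] = 139

The chain cycles deterministically, so starting at state 24 it returns in exactly 139 steps. Equivalently, the stationary distribution is uniform π_j = 1/139 for every state j, so by Kac's formula E[T_24] = 1/π_24 = 139.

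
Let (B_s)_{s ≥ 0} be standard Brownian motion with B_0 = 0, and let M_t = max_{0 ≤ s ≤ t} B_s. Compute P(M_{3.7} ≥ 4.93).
P(M_{3.7} ≥ 4.93) = 2·P(B_{3.7} ≥ 4.93) = 2(1 − Φ(4.93/√3.7)) ≈ 0.0104

By the reflection principle for Brownian motion, P(M_t ≥ a) = 2 · P(B_t ≥ a) for a ≥ 0. Since B_t ~ N(0, t), P(B_t ≥ 4.93) = 1 − Φ(4.93/√t) = 1 − Φ(4.93/√3.7) = 1 − Φ(2.5630). So
  P(M_{3.7} ≥ 4.93) = 2(1 − Φ(2.5630)) ≈ 0.0104.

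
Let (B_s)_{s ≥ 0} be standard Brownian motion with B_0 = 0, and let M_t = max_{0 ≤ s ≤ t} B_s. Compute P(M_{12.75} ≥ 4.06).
P(M_{12.75} ≥ 4.06) = 2·P(B_{12.75} ≥ 4.06) = 2(1 − Φ(4.06/√12.75)) ≈ 0.2555

By the reflection principle for Brownian motion, P(M_t ≥ a) = 2 · P(B_t ≥ a) for a ≥ 0. Since B_t ~ N(0, t), P(B_t ≥ 4.06) = 1 − Φ(4.06/√t) = 1 − Φ(4.06/√12.75) = 1 − Φ(1.1370). So
  P(M_{12.75} ≥ 4.06) = 2(1 − Φ(1.1370)) ≈ 0.2555.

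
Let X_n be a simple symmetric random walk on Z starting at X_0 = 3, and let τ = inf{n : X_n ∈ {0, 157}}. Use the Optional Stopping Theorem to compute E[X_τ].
E[X_τ] = 3

X_n is a martingale and τ is a bounded-mean stopping time (indeed τ is finite a.s. with bounded expectation since the walk is in a bounded region). By the OST, E[X_τ] = E[X_0] = 3. Equivalently: E[X_τ] = 157 · P(hit 157 first) + 0 · P(hit 0 first) = 157 · (3/157) = 3.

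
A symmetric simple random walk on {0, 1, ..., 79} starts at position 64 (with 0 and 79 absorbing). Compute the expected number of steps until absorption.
E[τ | X_0 = 64] = 960

Let v_k = E[τ | X_0 = k]. Boundary: v_0 = v_79 = 0. Recurrence: v_k = 1 + (v_{k-1} + v_{k+1})/2 for 1 ≤ k ≤ 78. The particular solution to v_k − (v_{k-1} + v_{k+1})/2 = 1 is v_k = −k^2. Adding homogeneous solution A + B k and matching boundaries gives v_k = k (79 − k). Substituting k = 64: v_64 = 64 · 15 = 960.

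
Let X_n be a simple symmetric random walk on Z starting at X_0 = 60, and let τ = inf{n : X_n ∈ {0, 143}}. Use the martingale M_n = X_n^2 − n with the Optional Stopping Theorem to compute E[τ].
E[τ] = 4980

M_n = X_n^2 − n is a martingale (since E[X_{n+1}^2 | F_n] = X_n^2 + 1). By OST (τ has finite mean in a bounded region), E[M_τ] = E[M_0] = X_0^2 − 0 = 60^2 = 3600. Also E[M_τ] = E[X_τ^2] − E[τ]. The walk exits at 0 or 143, with P(hit 143 first) = 60/143, so E[X_τ^2] = 143^2 · 60/143 + 0 = 8580. Thus E[τ] = E[X_τ^2] − E[M_τ] = 8580 − 3600 = 4980 = 60(143 − 60) = 4980.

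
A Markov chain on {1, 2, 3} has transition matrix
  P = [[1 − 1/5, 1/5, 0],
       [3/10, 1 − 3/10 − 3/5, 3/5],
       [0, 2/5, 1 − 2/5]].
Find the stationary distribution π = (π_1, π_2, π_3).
π = (3/8, 1/4, 3/8)

This is a birth-death chain on three states, which satisfies detailed balance: π_1 · P_{12} = π_2 · P_{21} and π_2 · P_{23} = π_3 · P_{32}.
From π_1 · 1/5 = π_2 · 3/10: π_2/π_1 = (1/5)/(3/10) = 2/3.
From π_2 · 3/5 = π_3 · 2/5: π_3/π_2 = (3/5)/(2/5) = 3/2.
Take π_1 proportional to 1; then unnormalized π = (1, 2/3, 1). Normalize by dividing by the sum 8/3:
  π = (3/8, 1/4, 3/8).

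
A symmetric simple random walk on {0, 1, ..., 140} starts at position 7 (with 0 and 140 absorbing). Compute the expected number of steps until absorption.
E[τ | X_0 = 7] = 931

Let v_k = E[τ | X_0 = k]. Boundary: v_0 = v_140 = 0. Recurrence: v_k = 1 + (v_{k-1} + v_{k+1})/2 for 1 ≤ k ≤ 139. The particular solution to v_k − (v_{k-1} + v_{k+1})/2 = 1 is v_k = −k^2. Adding homogeneous solution A + B k and matching boundaries gives v_k = k (140 − k). Substituting k = 7: v_7 = 7 · 133 = 931.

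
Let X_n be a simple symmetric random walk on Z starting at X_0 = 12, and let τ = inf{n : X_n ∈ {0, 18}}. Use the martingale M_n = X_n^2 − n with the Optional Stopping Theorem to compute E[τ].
E[τ] = 72

M_n = X_n^2 − n is a martingale (since E[X_{n+1}^2 | F_n] = X_n^2 + 1). By OST (τ has finite mean in a bounded region), E[M_τ] = E[M_0] = X_0^2 − 0 = 12^2 = 144. Also E[M_τ] = E[X_τ^2] − E[τ]. The walk exits at 0 or 18, with P(hit 18 first) = 12/18, so E[X_τ^2] = 18^2 · 12/18 + 0 = 216. Thus E[τ] = E[X_τ^2] − E[M_τ] = 216 − 144 = 72 = 12(18 − 12) = 72.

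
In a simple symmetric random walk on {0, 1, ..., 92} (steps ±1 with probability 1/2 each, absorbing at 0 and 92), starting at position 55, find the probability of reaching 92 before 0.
P(hit 92 before 0) = 55/92

Let u_k = P(hit 92 before 0 | start at k). Then u_0 = 0, u_92 = 1, and u_k = u_{k-1}/2 + u_{k+1}/2 for 1 ≤ k ≤ 91. This harmonic recurrence is solved by u_k = k/92, giving u_55 = 55/92.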